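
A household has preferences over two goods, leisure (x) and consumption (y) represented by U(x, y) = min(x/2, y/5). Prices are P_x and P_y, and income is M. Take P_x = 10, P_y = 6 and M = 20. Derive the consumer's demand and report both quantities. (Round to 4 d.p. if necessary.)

Here 2·10 + 5·6 = 50, giving x* = 0.8 and y* = 2.

x* = 0.8, y* = 2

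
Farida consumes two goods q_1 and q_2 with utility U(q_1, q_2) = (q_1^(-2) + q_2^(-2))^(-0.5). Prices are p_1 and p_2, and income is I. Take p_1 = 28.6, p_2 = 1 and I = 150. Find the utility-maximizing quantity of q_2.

q_2* = 14.4898

MRS = MU_q_1/MU_q_2 = (q_2/q_1)^(3). Set equal to p_1/p_2.
Hence q_2/q_1 = (p_1/p_2)^(1/(3)), i.e. raised to the 1/3 power.
With the ratio pinned down, the budget gives q_1* = I/(p_1 + p_2·(q_2/q_1)) and q_2* = (q_2/q_1)·q_1*.
Numerically q_2/q_1 = 3.058126, so q_1* = 150/(28.6 + 1·3.058126) = 4.7381 and q_2* = 3.058126·4.7381 = 14.4898.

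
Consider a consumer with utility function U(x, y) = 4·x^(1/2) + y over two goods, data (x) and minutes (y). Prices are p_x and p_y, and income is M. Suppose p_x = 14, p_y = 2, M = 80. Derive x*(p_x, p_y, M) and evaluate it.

x* = 0.0816

Set MRS = p_x/p_y: 2·x^(−1/2) = p_x/p_y.
Solve: √x = 2·p_y/p_x, so x*(p_x,p_y) = (2·p_y/p_x)², and y* = (M − p_x·x*)/p_y.
Plugging in: x* = (2·2/14)² = 0.0816.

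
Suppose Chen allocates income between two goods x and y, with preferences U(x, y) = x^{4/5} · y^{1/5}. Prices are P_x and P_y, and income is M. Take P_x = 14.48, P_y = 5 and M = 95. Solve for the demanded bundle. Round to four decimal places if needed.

The MRS is 4·y/x. Set MRS = P_x/P_y.
Rearranging, P_y·y = (1/4)·P_x·x. Substituting into the budget gives P_x·x·(1 + (1/4)) = M.
Demand: x*(P_x,P_y,M) = 0.8·M/P_x and y* = 0.2·M/P_y.
At P_x=14.48, P_y=5, M=95: x* = 0.8·95/14.48 = 5.2486, y* = 3.8.

x* = 5.2486, y* = 3.8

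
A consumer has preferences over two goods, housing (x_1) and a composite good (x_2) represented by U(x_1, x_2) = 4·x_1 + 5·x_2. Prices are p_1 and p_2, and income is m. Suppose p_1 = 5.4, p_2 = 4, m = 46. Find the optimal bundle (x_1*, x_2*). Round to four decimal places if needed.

Linear utility — the consumer picks whichever good has higher MU/price: 4/5.4 = 0.7407 vs 5/4 = 1.25.
x_2 gives more utility per dollar, so spend all income on x_2: x_2* = m/p_2, x_1* = 0.
Numerically: x_1* = 0, x_2* = 11.5.

x_1* = 0, x_2* = 11.5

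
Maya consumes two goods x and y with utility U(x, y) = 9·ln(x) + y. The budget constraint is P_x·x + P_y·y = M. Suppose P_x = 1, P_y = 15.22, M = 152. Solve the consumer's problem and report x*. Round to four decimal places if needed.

Set MRS = P_x/P_y: (9/x)/1 = P_x/P_y.
So x*(P_x,P_y) = 9·P_y/P_x, independent of income; and y* = (M − 9·P_y)/P_y.
At the given prices: x* = 9·15.22/1 = 136.98.

x* = 136.98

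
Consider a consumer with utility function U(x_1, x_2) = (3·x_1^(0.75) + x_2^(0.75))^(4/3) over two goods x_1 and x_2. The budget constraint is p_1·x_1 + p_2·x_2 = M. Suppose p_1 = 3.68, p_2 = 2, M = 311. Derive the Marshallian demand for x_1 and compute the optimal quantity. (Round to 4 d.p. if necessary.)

From the CES first-order condition, 3·(x_2/x_1)^(0.25) = p_1/p_2.
Solve for the ratio: x_2/x_1 = [(1/3)·p_1/p_2]^(4).
With the ratio pinned down, the budget gives x_1* = M/(p_1 + p_2·(x_2/x_1)) and x_2* = (x_2/x_1)·x_1*.
Numerically x_2/x_1 = 0.14151, so x_1* = 311/(3.68 + 2·0.14151) = 78.4755.

x_1* = 78.4755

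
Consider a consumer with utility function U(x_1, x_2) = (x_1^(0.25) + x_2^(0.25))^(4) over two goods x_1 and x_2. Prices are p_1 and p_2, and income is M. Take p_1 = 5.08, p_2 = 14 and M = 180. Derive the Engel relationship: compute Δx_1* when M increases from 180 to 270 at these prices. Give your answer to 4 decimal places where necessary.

Δx_1* = 10.3409

With the ratio pinned down, the budget gives x_1* = M/(p_1 + p_2·(x_2/x_1)) and x_2* = (x_2/x_1)·x_1*.
Numerically x_2/x_1 = 0.25881, so x_1* = 180/(5.08 + 14·0.25881) = 20.6817.
At M' = 270: x_1* = 31.0226. Change: 31.0226 − 20.6817 = 10.3409.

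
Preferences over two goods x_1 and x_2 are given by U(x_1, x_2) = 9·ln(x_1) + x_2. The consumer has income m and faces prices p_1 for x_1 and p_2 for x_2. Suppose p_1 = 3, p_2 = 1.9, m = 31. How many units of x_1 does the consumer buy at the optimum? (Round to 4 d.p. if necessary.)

MU_x_1 = 9/x_1, MU_x_2 = 1. Tangency: 9/x_1 = p_1/p_2.
So x_1*(p_1,p_2) = 9·p_2/p_1, independent of income; and x_2* = (m − 9·p_2)/p_2.
At the given prices: x_1* = 9·1.9/3 = 5.7.

x_1* = 5.7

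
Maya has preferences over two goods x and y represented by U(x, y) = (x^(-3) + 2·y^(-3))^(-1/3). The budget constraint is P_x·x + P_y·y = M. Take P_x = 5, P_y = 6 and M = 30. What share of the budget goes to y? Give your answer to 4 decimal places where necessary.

share on y = 0.5769

MRS = MU_x/MU_y = (1/2)·(y/x)^(4). Set equal to P_x/P_y.
Hence y/x = (2·P_x/P_y)^(1/(4)), i.e. raised to the 0.25 power.
Substitute y = (y/x)·x into the budget: x* = M/(P_x + P_y·(y/x)).
Numerically y/x = 1.136219, so x* = 30/(5 + 6·1.136219) = 2.5386 and y* = 1.136219·2.5386 = 2.8845.
Expenditure on y: 6·2.8845 = 17.3068; share = 0.5769.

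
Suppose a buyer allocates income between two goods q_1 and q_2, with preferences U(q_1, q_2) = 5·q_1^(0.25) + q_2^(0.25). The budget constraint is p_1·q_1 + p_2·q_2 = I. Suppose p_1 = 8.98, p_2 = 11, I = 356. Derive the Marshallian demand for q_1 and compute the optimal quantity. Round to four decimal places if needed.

q_1* = 35.7372

From the CES first-order condition, 5·(q_2/q_1)^(0.75) = p_1/p_2.
Solve for the ratio: q_2/q_1 = [(1/5)·p_1/p_2]^(4/3).
Substitute q_2 = (q_2/q_1)·q_1 into the budget: q_1* = I/(p_1 + p_2·(q_2/q_1)).
Numerically q_2/q_1 = 0.089238, so q_1* = 356/(8.98 + 11·0.089238) = 35.7372.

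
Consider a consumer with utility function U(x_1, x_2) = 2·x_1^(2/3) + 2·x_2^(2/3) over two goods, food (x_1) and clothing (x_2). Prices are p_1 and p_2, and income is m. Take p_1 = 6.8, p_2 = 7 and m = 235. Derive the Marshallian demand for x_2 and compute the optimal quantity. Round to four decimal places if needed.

x_2* = 16.2993

MRS = MU_x_1/MU_x_2 = (x_2/x_1)^(1/3). Set equal to p_1/p_2.
Solve for the ratio: x_2/x_1 = [p_1/p_2]^(3).
Substitute x_2 = (x_2/x_1)·x_1 into the budget: x_1* = m/(p_1 + p_2·(x_2/x_1)).
Numerically x_2/x_1 = 0.916711, so x_1* = 235/(6.8 + 7·0.916711) = 17.7802 and x_2* = 0.916711·17.7802 = 16.2993.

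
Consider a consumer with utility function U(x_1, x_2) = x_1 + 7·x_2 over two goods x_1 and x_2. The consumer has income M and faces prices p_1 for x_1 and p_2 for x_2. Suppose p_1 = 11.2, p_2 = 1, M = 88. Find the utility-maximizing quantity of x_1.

Linear utility — the consumer picks whichever good has higher MU/price: 1/11.2 = 0.0893 vs 7/1 = 7.
x_2 gives more utility per dollar, so spend all income on x_2: x_2* = M/p_2, x_1* = 0.
Numerically: x_1* = 0, x_2* = 88.

x_1* = 0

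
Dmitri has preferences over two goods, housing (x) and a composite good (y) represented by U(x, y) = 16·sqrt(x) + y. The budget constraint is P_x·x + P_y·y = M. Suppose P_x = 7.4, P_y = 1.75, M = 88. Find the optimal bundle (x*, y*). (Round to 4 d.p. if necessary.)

x* = 3.5793, y* = 35.1506

Utility is quasi-linear in y; the FOC for x is 8/√x = P_x/P_y.
Solve: √x = 8·P_y/P_x, so x*(P_x,P_y) = (8·P_y/P_x)², and y* = (M − P_x·x*)/P_y.
Plugging in: x* = (8·1.75/7.4)² = 3.5793, y* = 35.1506.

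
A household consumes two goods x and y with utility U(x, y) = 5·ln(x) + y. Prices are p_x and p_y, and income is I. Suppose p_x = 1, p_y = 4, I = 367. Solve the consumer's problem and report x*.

Set MRS = p_x/p_y: (5/x)/1 = p_x/p_y.
So x*(p_x,p_y) = 5·p_y/p_x, independent of income; and y* = (I − 5·p_y)/p_y.
At the given prices: x* = 5·4/1 = 20.

x* = 20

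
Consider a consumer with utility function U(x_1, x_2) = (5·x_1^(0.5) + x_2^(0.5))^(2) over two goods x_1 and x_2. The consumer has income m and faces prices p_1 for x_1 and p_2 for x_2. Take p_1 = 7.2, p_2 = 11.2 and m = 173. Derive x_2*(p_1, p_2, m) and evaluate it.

MRS = MU_x_1/MU_x_2 = 5·(x_2/x_1)^(0.5). Set equal to p_1/p_2.
Solve for the ratio: x_2/x_1 = [(1/5)·p_1/p_2]^(2).
Substitute x_2 = (x_2/x_1)·x_1 into the budget: x_1* = m/(p_1 + p_2·(x_2/x_1)).
Numerically x_2/x_1 = 0.016531, so x_1* = 173/(7.2 + 11.2·0.016531) = 23.4254 and x_2* = 0.016531·23.4254 = 0.3872.

x_2* = 0.3872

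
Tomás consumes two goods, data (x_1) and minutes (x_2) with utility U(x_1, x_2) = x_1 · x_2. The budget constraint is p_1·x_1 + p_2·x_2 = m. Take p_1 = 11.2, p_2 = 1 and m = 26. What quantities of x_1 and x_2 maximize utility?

Tangency: MRS = x_2/x_1 = p_1/p_2.
Rearranging, p_2·x_2 = p_1·x_1. Substituting into the budget gives p_1·x_1·(1 + 1) = m.
Demand: x_1*(p_1,p_2,m) = 0.5·m/p_1 and x_2* = 0.5·m/p_2.
At p_1=11.2, p_2=1, m=26: x_1* = 0.5·26/11.2 = 1.1607, x_2* = 13.

x_1* = 1.1607, x_2* = 13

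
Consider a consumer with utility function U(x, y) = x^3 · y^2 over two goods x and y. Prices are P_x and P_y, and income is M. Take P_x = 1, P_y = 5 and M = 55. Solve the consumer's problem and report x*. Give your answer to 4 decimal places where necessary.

At P_x=1, P_y=5, M=55: x* = 0.6·55/1 = 33.

x* = 33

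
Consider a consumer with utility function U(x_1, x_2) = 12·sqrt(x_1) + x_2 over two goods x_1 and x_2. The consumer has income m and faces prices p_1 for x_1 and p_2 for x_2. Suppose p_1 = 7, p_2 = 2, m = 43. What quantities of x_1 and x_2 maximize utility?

x_1* = 2.9388, x_2* = 11.2143

Thus x_1* = (6·p_2/p_1)² — independent of m — with the rest of income spent on x_2.
Plugging in: x_1* = (6·2/7)² = 2.9388, x_2* = 11.2143.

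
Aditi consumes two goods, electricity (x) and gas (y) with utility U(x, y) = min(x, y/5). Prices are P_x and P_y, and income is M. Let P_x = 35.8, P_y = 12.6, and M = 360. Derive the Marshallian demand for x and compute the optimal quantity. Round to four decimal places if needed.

x* = 3.6437

Demand: x*(P_x,P_y,M) = M/(P_x + 5·P_y), y* = 5·M/(P_x + 5·P_y).
Here 35.8 + 5·12.6 = 98.8, giving x* = 3.6437.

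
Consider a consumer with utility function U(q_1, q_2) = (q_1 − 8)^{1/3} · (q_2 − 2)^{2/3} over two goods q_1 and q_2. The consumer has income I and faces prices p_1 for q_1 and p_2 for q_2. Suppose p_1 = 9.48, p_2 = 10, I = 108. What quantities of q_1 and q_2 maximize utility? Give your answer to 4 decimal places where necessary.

Substituting into the budget: q_1* = 8 + 1/3·(I − 8·p_1 − 2·p_2)/p_1, and q_2* = 2 + 2/3·(…)/p_2.
Discretionary income = 108 − 8·9.48 − 2·10 = 12.16; q_1* = 8 + 1/3·12.16/9.48 = 8.4276; q_2* = 2 + 2/3·12.16/10 = 2.8107.

q_1* = 8.4276, q_2* = 2.8107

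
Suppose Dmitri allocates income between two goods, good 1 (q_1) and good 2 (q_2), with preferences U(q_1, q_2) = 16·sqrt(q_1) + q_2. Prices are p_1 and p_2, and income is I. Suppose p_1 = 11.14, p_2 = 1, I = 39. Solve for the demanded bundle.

q_1* = 0.5157, q_2* = 33.2549

Set MRS = p_1/p_2: 8·q_1^(−1/2) = p_1/p_2.
Thus q_1* = (8·p_2/p_1)² — independent of I — with the rest of income spent on q_2.
Plugging in: q_1* = (8·1/11.14)² = 0.5157, q_2* = 33.2549.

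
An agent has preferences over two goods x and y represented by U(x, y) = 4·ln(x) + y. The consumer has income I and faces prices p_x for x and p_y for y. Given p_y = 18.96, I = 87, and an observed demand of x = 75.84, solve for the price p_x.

p_x = 1

Set MRS = p_x/p_y: (4/x)/1 = p_x/p_y.
So x*(p_x,p_y) = 4·p_y/p_x, independent of income; and y* = (I − 4·p_y)/p_y.
Set x* = 75.84 in the demand function and solve for p_x: p_x = 1.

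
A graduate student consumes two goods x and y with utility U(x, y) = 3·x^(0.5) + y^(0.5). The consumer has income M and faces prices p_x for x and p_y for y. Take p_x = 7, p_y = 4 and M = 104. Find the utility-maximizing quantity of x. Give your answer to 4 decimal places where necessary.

Numerically y/x = 0.340278, so x* = 104/(7 + 4·0.340278) = 12.4385.

x* = 12.4385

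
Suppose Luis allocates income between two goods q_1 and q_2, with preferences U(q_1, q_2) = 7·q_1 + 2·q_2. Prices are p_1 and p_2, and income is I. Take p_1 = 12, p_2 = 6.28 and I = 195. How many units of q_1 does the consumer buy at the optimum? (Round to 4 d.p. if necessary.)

Linear utility — the consumer picks whichever good has higher MU/price: 7/12 = 0.5833 vs 2/6.28 = 0.3185.
q_1 gives more utility per dollar, so spend all income on q_1: q_1* = I/p_1, q_2* = 0.
Numerically: q_1* = 16.25, q_2* = 0.

q_1* = 16.25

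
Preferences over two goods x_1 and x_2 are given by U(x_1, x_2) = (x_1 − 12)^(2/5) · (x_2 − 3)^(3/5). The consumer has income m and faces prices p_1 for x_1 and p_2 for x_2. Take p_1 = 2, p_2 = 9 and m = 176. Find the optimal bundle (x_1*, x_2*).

x_1* = 37, x_2* = 11.3333

Let x_1' = x_1−12, x_2' = x_2−3. MRS = (2/3)·x_2'/x_1' = p_1/p_2.
Substituting into the budget: x_1* = 12 + 0.4·(m − 12·p_1 − 3·p_2)/p_1, and x_2* = 3 + 0.6·(…)/p_2.
Discretionary income = 176 − 12·2 − 3·9 = 125; x_1* = 12 + 0.4·125/2 = 37; x_2* = 3 + 0.6·125/9 = 11.3333.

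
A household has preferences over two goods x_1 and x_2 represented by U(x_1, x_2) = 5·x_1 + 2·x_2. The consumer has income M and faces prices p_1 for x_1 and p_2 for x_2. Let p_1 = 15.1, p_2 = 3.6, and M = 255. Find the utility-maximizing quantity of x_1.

x_1* = 0

Linear utility — the consumer picks whichever good has higher MU/price: 5/15.1 = 0.3311 vs 2/3.6 = 0.5556.
x_2 gives more utility per dollar, so spend all income on x_2: x_2* = M/p_2, x_1* = 0.
Numerically: x_1* = 0, x_2* = 70.8333.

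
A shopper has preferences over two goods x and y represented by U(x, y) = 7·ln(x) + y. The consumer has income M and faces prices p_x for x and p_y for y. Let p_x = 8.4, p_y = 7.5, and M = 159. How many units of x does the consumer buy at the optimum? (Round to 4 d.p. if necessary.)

Set MRS = p_x/p_y: (7/x)/1 = p_x/p_y.
So x*(p_x,p_y) = 7·p_y/p_x, independent of income; and y* = (M − 7·p_y)/p_y.
At the given prices: x* = 7·7.5/8.4 = 6.25.

x* = 6.25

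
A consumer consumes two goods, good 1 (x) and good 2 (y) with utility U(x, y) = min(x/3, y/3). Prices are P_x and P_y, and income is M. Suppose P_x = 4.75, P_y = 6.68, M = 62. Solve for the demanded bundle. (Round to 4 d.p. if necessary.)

With perfect complements, no substitution: consume in ratio x:y = 3:3.
Budget: P_x·x + P_y·x = M, so (3·P_x + 3·P_y)·x = 3·M.
Demand: x*(P_x,P_y,M) = 3·M/(3·P_x + 3·P_y), y* = 3·M/(3·P_x + 3·P_y).
Here 3·4.75 + 3·6.68 = 34.29, giving x* = 5.4243 and y* = 5.4243.

x* = 5.4243, y* = 5.4243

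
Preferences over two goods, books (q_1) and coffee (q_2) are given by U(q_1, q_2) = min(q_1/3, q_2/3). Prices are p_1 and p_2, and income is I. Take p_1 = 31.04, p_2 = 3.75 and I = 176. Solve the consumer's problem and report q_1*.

q_1* = 5.0589

Leontief preferences: the optimum is at the kink where q_1/3 = q_2/3, i.e. q_2 = q_1.
Budget: p_1·q_1 + p_2·q_1 = I, so (3·p_1 + 3·p_2)·q_1 = 3·I.
Demand: q_1*(p_1,p_2,I) = 3·I/(3·p_1 + 3·p_2), q_2* = 3·I/(3·p_1 + 3·p_2).
Here 3·31.04 + 3·3.75 = 104.37, giving q_1* = 5.0589.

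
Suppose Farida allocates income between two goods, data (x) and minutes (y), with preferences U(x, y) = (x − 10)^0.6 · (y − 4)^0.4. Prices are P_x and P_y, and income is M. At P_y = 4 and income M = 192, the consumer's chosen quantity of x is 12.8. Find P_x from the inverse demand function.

Let x' = x−10, y' = y−4. MRS = (3/2)·y'/x' = P_x/P_y.
After buying the subsistence bundle (10, 4), a share 0.6 of the remaining income goes to x: x* = 10 + 0.6·(M − 10P_x − 4P_y)/P_x.
Set x* = 12.8 in the demand function and solve for P_x: P_x = 12.

P_x = 12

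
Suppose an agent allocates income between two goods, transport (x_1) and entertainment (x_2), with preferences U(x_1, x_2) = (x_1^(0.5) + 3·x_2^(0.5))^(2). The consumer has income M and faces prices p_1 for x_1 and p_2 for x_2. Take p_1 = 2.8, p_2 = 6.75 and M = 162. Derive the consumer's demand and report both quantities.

x_1* = 12.2233, x_2* = 18.9296

Numerically x_2/x_1 = 1.548642, so x_1* = 162/(2.8 + 6.75·1.548642) = 12.2233 and x_2* = 1.548642·12.2233 = 18.9296.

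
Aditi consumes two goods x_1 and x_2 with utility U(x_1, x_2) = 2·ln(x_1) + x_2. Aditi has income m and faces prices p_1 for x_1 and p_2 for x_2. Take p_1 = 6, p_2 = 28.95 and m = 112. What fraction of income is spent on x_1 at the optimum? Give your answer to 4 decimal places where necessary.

Set MRS = p_1/p_2: (2/x_1)/1 = p_1/p_2.
So x_1*(p_1,p_2) = 2·p_2/p_1, independent of income; and x_2* = (m − 2·p_2)/p_2.
At the given prices: x_1* = 2·28.95/6 = 9.65, and x_2* = 1.8687.
Expenditure on x_1: 6·9.65 = 57.9; share = 0.517.

share on x_1 = 0.517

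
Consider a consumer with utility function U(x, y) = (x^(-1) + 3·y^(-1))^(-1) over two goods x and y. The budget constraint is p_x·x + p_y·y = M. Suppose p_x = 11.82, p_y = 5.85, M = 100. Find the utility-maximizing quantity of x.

x* = 3.8135

MU_x ∝ x^(-2), MU_y ∝ 3·y^(-2), so MRS = (1/3)·(y/x)^(2) = p_x/p_y.
Solve for the ratio: y/x = [3·p_x/p_y]^(0.5).
Substitute y = (y/x)·x into the budget: x* = M/(p_x + p_y·(y/x)).
Numerically y/x = 2.462019, so x* = 100/(11.82 + 5.85·2.462019) = 3.8135.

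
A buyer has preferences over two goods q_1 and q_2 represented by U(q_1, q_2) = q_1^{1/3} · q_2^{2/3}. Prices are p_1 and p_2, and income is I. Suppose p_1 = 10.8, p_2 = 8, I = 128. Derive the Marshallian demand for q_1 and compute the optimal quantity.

The MRS is (1/2)·q_2/q_1. Set MRS = p_1/p_2.
So 1/3·p_2·q_2 = 2/3·p_1·q_1; combined with the budget, a share 1/3 of income goes to q_1.
Demand: q_1*(p_1,p_2,I) = 1/3·I/p_1 and q_2* = 2/3·I/p_2.
At p_1=10.8, p_2=8, I=128: q_1* = 1/3·128/10.8 = 3.9506.

q_1* = 3.9506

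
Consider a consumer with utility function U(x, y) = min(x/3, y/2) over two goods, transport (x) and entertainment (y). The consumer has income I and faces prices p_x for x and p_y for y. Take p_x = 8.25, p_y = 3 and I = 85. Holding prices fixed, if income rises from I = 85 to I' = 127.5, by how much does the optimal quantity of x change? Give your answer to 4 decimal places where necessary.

Δx* = 4.1463

With perfect complements, no substitution: consume in ratio x:y = 3:2.
Budget: p_x·x + p_y·(2/3)·x = I, so (3·p_x + 2·p_y)·x = 3·I.
Demand: x*(p_x,p_y,I) = 3·I/(3·p_x + 2·p_y), y* = 2·I/(3·p_x + 2·p_y).
Here 3·8.25 + 2·3 = 30.75, giving x* = 8.2927.
At I' = 127.5: x* = 12.439. Change: 12.439 − 8.2927 = 4.1463.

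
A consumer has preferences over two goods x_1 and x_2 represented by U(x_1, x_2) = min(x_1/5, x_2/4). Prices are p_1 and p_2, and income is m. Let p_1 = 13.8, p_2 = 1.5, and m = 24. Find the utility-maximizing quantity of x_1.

x_1* = 1.6

Leontief preferences: the optimum is at the kink where x_1/5 = x_2/4, i.e. x_2 = (4/5)·x_1.
Budget: p_1·x_1 + p_2·(4/5)·x_1 = m, so (5·p_1 + 4·p_2)·x_1 = 5·m.
Demand: x_1*(p_1,p_2,m) = 5·m/(5·p_1 + 4·p_2), x_2* = 4·m/(5·p_1 + 4·p_2).
Here 5·13.8 + 4·1.5 = 75, giving x_1* = 1.6.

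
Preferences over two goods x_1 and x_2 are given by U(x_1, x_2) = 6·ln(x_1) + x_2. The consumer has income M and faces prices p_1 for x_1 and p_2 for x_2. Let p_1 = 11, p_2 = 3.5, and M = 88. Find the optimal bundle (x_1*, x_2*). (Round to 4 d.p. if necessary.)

x_1* = 1.9091, x_2* = 19.1429

MU_x_1 = 6/x_1, MU_x_2 = 1. Tangency: 6/x_1 = p_1/p_2.
So x_1*(p_1,p_2) = 6·p_2/p_1, independent of income; and x_2* = (M − 6·p_2)/p_2.
At the given prices: x_1* = 6·3.5/11 = 1.9091, and x_2* = 19.1429.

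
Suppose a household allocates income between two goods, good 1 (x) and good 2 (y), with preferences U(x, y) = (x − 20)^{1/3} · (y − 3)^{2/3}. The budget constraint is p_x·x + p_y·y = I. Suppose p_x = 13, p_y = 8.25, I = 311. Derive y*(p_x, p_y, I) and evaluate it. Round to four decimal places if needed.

MRS = (1/2)·(y−3)/(x−20). Tangency with p_x/p_y gives y−3 = 2·(p_x/p_y)·(x−20).
Substituting into the budget: x* = 20 + 1/3·(I − 20·p_x − 3·p_y)/p_x, and y* = 3 + 2/3·(…)/p_y.
Discretionary income = 311 − 20·13 − 3·8.25 = 26.25; y* = 3 + 2/3·26.25/8.25 = 5.1212.

y* = 5.1212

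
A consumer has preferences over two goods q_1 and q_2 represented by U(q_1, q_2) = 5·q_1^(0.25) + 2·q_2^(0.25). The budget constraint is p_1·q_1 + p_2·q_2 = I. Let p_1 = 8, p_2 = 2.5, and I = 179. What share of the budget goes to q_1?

share on q_1 = 0.6972

With the ratio pinned down, the budget gives q_1* = I/(p_1 + p_2·(q_2/q_1)) and q_2* = (q_2/q_1)·q_1*.
Numerically q_2/q_1 = 1.389782, so q_1* = 179/(8 + 2.5·1.389782) = 15.5999 and q_2* = 1.389782·15.5999 = 21.6804.
Expenditure on q_1: 8·15.5999 = 124.799; share = 0.6972.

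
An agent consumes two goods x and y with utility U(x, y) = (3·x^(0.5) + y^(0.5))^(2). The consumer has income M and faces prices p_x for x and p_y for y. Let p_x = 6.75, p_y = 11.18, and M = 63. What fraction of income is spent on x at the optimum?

share on x = 0.9371

MRS = MU_x/MU_y = 3·(y/x)^(0.5). Set equal to p_x/p_y.
Hence y/x = ((1/3)·p_x/p_y)^(1/(0.5)), i.e. raised to the 2 power.
With the ratio pinned down, the budget gives x* = M/(p_x + p_y·(y/x)) and y* = (y/x)·x*.
Numerically y/x = 0.040502, so x* = 63/(6.75 + 11.18·0.040502) = 8.7466 and y* = 0.040502·8.7466 = 0.3543.
Expenditure on x: 6.75·8.7466 = 59.0394; share = 0.9371.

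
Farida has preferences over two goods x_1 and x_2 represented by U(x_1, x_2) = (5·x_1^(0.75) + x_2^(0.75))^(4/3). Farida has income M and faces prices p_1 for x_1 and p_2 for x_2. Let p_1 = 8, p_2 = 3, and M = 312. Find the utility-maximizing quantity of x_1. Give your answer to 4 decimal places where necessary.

From the CES first-order condition, 5·(x_2/x_1)^(0.25) = p_1/p_2.
Solve for the ratio: x_2/x_1 = [(1/5)·p_1/p_2]^(4).
With the ratio pinned down, the budget gives x_1* = M/(p_1 + p_2·(x_2/x_1)) and x_2* = (x_2/x_1)·x_1*.
Numerically x_2/x_1 = 0.080909, so x_1* = 312/(8 + 3·0.080909) = 37.8516.

x_1* = 37.8516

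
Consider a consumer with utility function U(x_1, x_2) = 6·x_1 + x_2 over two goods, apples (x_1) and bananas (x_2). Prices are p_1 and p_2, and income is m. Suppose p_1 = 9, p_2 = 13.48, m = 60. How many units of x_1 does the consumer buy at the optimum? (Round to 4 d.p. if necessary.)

Perfect substitutes: compare marginal utility per dollar. 6/p_1 vs 1/p_2 → 0.6667 vs 0.0742.
x_1 gives more utility per dollar, so spend all income on x_1: x_1* = m/p_1, x_2* = 0.
Numerically: x_1* = 6.6667, x_2* = 0.

x_1* = 6.6667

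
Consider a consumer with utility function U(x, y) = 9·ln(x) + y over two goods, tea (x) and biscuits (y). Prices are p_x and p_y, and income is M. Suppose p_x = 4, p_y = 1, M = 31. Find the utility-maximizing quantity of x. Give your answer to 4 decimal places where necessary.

MU_x = 9/x, MU_y = 1. Tangency: 9/x = p_x/p_y.
So x*(p_x,p_y) = 9·p_y/p_x, independent of income; and y* = (M − 9·p_y)/p_y.
At the given prices: x* = 9·1/4 = 2.25.

x* = 2.25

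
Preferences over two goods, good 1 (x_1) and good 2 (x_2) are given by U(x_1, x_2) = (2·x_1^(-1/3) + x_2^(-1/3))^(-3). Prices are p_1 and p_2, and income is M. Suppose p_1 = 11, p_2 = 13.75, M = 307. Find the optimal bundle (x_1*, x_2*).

With the ratio pinned down, the budget gives x_1* = M/(p_1 + p_2·(x_2/x_1)) and x_2* = (x_2/x_1)·x_1*.
Numerically x_2/x_1 = 0.502973, so x_1* = 307/(11 + 13.75·0.502973) = 17.1356 and x_2* = 0.502973·17.1356 = 8.6188.

x_1* = 17.1356, x_2* = 8.6188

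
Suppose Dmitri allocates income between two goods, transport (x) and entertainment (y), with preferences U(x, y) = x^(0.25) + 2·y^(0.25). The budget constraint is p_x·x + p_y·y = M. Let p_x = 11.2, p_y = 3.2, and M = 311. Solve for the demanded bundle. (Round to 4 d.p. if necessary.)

x* = 5.754, y* = 77.0486

From the CES first-order condition, (1/2)·(y/x)^(0.75) = p_x/p_y.
Hence y/x = (2·p_x/p_y)^(1/(0.75)), i.e. raised to the 4/3 power.
With the ratio pinned down, the budget gives x* = M/(p_x + p_y·(y/x)) and y* = (y/x)·x*.
Numerically y/x = 13.390518, so x* = 311/(11.2 + 3.2·13.390518) = 5.754 and y* = 13.390518·5.754 = 77.0486.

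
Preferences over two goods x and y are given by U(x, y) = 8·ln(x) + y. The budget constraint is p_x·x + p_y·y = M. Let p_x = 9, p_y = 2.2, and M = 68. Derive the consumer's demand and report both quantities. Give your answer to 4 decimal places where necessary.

Set MRS = p_x/p_y: (8/x)/1 = p_x/p_y.
So x*(p_x,p_y) = 8·p_y/p_x, independent of income; and y* = (M − 8·p_y)/p_y.
At the given prices: x* = 8·2.2/9 = 1.9556, and y* = 22.9091.

x* = 1.9556, y* = 22.9091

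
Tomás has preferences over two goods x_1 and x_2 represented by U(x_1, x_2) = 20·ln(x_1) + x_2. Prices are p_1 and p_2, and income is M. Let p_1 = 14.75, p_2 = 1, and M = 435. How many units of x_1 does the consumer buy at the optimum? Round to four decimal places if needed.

x_1* = 1.3559

So x_1*(p_1,p_2) = 20·p_2/p_1, independent of income; and x_2* = (M − 20·p_2)/p_2.
At the given prices: x_1* = 20·1/14.75 = 1.3559.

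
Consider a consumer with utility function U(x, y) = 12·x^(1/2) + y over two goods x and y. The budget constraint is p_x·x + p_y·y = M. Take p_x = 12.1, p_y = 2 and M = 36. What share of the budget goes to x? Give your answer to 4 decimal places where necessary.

Utility is quasi-linear in y; the FOC for x is 6/√x = p_x/p_y.
Solve: √x = 6·p_y/p_x, so x*(p_x,p_y) = (6·p_y/p_x)², and y* = (M − p_x·x*)/p_y.
Plugging in: x* = (6·2/12.1)² = 0.9835, y* = 12.0496.
Expenditure on x: 12.1·0.9835 = 11.9008; share = 0.3306.

share on x = 0.3306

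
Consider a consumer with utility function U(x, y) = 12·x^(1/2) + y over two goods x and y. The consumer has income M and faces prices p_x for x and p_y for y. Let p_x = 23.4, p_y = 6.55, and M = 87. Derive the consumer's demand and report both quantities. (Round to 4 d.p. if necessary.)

Solve: √x = 6·p_y/p_x, so x*(p_x,p_y) = (6·p_y/p_x)², and y* = (M − p_x·x*)/p_y.
Plugging in: x* = (6·6.55/23.4)² = 2.8207, y* = 3.2055.

x* = 2.8207, y* = 3.2055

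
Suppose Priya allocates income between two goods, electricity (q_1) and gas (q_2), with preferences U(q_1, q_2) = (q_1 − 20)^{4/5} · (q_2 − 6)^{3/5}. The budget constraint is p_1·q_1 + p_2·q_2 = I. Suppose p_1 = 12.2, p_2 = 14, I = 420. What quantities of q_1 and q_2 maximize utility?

MRS = (4/3)·(q_2−6)/(q_1−20). Tangency with p_1/p_2 gives q_2−6 = (3/4)·(p_1/p_2)·(q_1−20).
After buying the subsistence bundle (20, 6), a share 4/7 of the remaining income goes to q_1: q_1* = 20 + 4/7·(I − 20p_1 − 6p_2)/p_1.
Discretionary income = 420 − 20·12.2 − 6·14 = 92; q_1* = 20 + 4/7·92/12.2 = 24.3091; q_2* = 6 + 3/7·92/14 = 8.8163.

q_1* = 24.3091, q_2* = 8.8163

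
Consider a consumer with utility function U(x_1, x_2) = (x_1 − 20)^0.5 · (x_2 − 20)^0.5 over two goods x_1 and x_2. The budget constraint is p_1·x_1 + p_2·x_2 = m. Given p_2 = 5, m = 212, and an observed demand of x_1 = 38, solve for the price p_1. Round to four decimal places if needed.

MRS = (x_2−20)/(x_1−20). Tangency with p_1/p_2 gives x_2−20 = (p_1/p_2)·(x_1−20).
After buying the subsistence bundle (20, 20), a share 0.5 of the remaining income goes to x_1: x_1* = 20 + 0.5·(m − 20p_1 − 20p_2)/p_1.
Set x_1* = 38 in the demand function and solve for p_1: p_1 = 2.

p_1 = 2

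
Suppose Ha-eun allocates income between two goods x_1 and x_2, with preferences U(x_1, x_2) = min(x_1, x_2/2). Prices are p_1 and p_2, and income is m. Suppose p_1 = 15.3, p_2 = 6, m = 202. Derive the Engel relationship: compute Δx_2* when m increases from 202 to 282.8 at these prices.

Demand: x_1*(p_1,p_2,m) = m/(p_1 + 2·p_2), x_2* = 2·m/(p_1 + 2·p_2).
Here 15.3 + 2·6 = 27.3, giving x_2* = 14.7985.
At m' = 282.8: x_2* = 20.7179. Change: 20.7179 − 14.7985 = 5.9194.

Δx_2* = 5.9194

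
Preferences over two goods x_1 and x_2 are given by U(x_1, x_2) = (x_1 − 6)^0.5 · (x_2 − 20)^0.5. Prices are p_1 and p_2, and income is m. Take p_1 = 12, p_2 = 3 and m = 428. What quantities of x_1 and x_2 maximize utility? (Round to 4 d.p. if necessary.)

Let x_1' = x_1−6, x_2' = x_2−20. MRS = x_2'/x_1' = p_1/p_2.
After buying the subsistence bundle (6, 20), a share 0.5 of the remaining income goes to x_1: x_1* = 6 + 0.5·(m − 6p_1 − 20p_2)/p_1.
Discretionary income = 428 − 6·12 − 20·3 = 296; x_1* = 6 + 0.5·296/12 = 18.3333; x_2* = 20 + 0.5·296/3 = 69.3333.

x_1* = 18.3333, x_2* = 69.3333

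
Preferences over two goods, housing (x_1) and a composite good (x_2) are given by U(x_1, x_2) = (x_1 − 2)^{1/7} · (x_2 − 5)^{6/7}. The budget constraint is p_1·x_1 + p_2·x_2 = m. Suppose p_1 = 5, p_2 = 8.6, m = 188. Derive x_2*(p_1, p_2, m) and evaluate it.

x_2* = 18.4551

Let x_1' = x_1−2, x_2' = x_2−5. MRS = (1/6)·x_2'/x_1' = p_1/p_2.
Substituting into the budget: x_1* = 2 + 1/7·(m − 2·p_1 − 5·p_2)/p_1, and x_2* = 5 + 6/7·(…)/p_2.
Discretionary income = 188 − 2·5 − 5·8.6 = 135; x_2* = 5 + 6/7·135/8.6 = 18.4551.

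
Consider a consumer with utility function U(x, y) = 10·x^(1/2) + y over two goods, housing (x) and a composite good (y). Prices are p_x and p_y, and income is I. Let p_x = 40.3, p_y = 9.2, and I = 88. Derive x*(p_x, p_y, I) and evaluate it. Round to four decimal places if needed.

x* = 1.3029

MU_x = 5/√x, MU_y = 1. Tangency: 5/√x = p_x/p_y.
Solve: √x = 5·p_y/p_x, so x*(p_x,p_y) = (5·p_y/p_x)², and y* = (I − p_x·x*)/p_y.
Plugging in: x* = (5·9.2/40.3)² = 1.3029.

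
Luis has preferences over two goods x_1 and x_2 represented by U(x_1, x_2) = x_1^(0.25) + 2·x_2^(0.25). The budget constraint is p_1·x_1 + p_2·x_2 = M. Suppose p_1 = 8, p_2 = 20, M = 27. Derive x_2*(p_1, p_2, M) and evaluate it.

MRS = MU_x_1/MU_x_2 = (1/2)·(x_2/x_1)^(0.75). Set equal to p_1/p_2.
Hence x_2/x_1 = (2·p_1/p_2)^(1/(0.75)), i.e. raised to the 4/3 power.
With the ratio pinned down, the budget gives x_1* = M/(p_1 + p_2·(x_2/x_1)) and x_2* = (x_2/x_1)·x_1*.
Numerically x_2/x_1 = 0.742654, so x_1* = 27/(8 + 20·0.742654) = 1.1815 and x_2* = 0.742654·1.1815 = 0.8774.

x_2* = 0.8774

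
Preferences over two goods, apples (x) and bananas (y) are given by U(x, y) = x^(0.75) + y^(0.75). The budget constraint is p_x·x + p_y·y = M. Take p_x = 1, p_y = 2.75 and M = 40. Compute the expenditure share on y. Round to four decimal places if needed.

With the ratio pinned down, the budget gives x* = M/(p_x + p_y·(y/x)) and y* = (y/x)·x*.
Numerically y/x = 0.017485, so x* = 40/(1 + 2.75·0.017485) = 38.1649 and y* = 0.017485·38.1649 = 0.6673.
Expenditure on y: 2.75·0.6673 = 1.8351; share = 0.0459.

share on y = 0.0459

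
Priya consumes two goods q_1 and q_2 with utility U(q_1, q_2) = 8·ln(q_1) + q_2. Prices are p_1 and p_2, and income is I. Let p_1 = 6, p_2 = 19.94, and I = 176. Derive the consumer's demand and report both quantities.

Set MRS = p_1/p_2: (8/q_1)/1 = p_1/p_2.
So q_1*(p_1,p_2) = 8·p_2/p_1, independent of income; and q_2* = (I − 8·p_2)/p_2.
At the given prices: q_1* = 8·19.94/6 = 26.5867, and q_2* = 0.8265.

q_1* = 26.5867, q_2* = 0.8265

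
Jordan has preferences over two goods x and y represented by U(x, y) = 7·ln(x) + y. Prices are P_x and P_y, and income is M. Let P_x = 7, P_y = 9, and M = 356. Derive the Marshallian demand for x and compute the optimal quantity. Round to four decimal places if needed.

x* = 9

MU_x = 7/x, MU_y = 1. Tangency: 7/x = P_x/P_y.
So x*(P_x,P_y) = 7·P_y/P_x, independent of income; and y* = (M − 7·P_y)/P_y.
At the given prices: x* = 7·9/7 = 9.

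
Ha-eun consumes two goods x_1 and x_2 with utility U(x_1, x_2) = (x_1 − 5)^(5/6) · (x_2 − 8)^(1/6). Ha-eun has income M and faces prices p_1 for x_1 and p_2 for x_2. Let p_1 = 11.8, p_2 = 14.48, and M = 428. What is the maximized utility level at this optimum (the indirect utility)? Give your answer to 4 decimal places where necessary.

V = 13.2136

Let x_1' = x_1−5, x_2' = x_2−8. MRS = 5·x_2'/x_1' = p_1/p_2.
After buying the subsistence bundle (5, 8), a share 5/6 of the remaining income goes to x_1: x_1* = 5 + 5/6·(M − 5p_1 − 8p_2)/p_1.
Discretionary income = 428 − 5·11.8 − 8·14.48 = 253.16; x_1* = 5 + 5/6·253.16/11.8 = 22.8785; x_2* = 8 + 1/6·253.16/14.48 = 10.9139.
Utility at the optimum: U(22.8785, 10.9139) = 13.2136.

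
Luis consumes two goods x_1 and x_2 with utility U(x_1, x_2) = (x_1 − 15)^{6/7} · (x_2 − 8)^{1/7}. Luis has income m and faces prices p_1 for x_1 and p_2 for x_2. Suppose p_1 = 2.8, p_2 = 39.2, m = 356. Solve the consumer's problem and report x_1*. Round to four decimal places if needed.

MRS = 6·(x_2−8)/(x_1−15). Tangency with p_1/p_2 gives x_2−8 = (1/6)·(p_1/p_2)·(x_1−15).
After buying the subsistence bundle (15, 8), a share 6/7 of the remaining income goes to x_1: x_1* = 15 + 6/7·(m − 15p_1 − 8p_2)/p_1.
Discretionary income = 356 − 15·2.8 − 8·39.2 = 0.4; x_1* = 15 + 6/7·0.4/2.8 = 15.1224.

x_1* = 15.1224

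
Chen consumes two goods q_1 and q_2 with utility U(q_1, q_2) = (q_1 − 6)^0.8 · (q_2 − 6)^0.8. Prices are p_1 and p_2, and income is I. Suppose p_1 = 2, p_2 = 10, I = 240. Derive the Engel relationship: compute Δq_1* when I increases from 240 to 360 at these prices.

Let q_1' = q_1−6, q_2' = q_2−6. MRS = q_2'/q_1' = p_1/p_2.
Substituting into the budget: q_1* = 6 + 0.5·(I − 6·p_1 − 6·p_2)/p_1, and q_2* = 6 + 0.5·(…)/p_2.
Discretionary income = 240 − 6·2 − 6·10 = 168; q_1* = 6 + 0.5·168/2 = 48.
At I' = 360: q_1* = 78. Change: 78 − 48 = 30.

Δq_1* = 30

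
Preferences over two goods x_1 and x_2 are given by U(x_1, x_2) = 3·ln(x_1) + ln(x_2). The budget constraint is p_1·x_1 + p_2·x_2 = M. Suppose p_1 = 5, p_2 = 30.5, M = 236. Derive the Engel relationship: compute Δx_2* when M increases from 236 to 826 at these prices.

Δx_2* = 4.8361

The MRS is 3·x_2/x_1. Set MRS = p_1/p_2.
Rearranging, p_2·x_2 = (1/3)·p_1·x_1. Substituting into the budget gives p_1·x_1·(1 + (1/3)) = M.
Demand: x_1*(p_1,p_2,M) = 0.75·M/p_1 and x_2* = 0.25·M/p_2.
At p_1=5, p_2=30.5, M=236: x_2* = 0.25·236/30.5 = 1.9344.
At M' = 826: x_2* = 6.7705. Change: 6.7705 − 1.9344 = 4.8361.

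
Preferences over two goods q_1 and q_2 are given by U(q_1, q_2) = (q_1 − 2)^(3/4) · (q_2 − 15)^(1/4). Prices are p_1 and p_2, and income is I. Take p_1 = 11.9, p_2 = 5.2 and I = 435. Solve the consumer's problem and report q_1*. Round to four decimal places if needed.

This is Cobb-Douglas in (q_1−2, q_2−15): tangency gives 0.75·p_2·(q_2−15) = 0.25·p_1·(q_1−2).
Substituting into the budget: q_1* = 2 + 0.75·(I − 2·p_1 − 15·p_2)/p_1, and q_2* = 15 + 0.25·(…)/p_2.
Discretionary income = 435 − 2·11.9 − 15·5.2 = 333.2; q_1* = 2 + 0.75·333.2/11.9 = 23.

q_1* = 23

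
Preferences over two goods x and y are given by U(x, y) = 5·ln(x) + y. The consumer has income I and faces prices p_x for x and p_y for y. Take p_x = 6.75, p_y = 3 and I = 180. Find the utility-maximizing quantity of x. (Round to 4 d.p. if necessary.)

MU_x = 5/x, MU_y = 1. Tangency: 5/x = p_x/p_y.
So x*(p_x,p_y) = 5·p_y/p_x, independent of income; and y* = (I − 5·p_y)/p_y.
At the given prices: x* = 5·3/6.75 = 2.2222.

x* = 2.2222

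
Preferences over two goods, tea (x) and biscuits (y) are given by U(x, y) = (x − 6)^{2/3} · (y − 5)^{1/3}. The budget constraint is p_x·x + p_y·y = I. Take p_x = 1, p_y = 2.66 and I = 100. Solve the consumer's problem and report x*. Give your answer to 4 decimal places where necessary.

This is Cobb-Douglas in (x−6, y−5): tangency gives 2/3·p_y·(y−5) = 1/3·p_x·(x−6).
Substituting into the budget: x* = 6 + 2/3·(I − 6·p_x − 5·p_y)/p_x, and y* = 5 + 1/3·(…)/p_y.
Discretionary income = 100 − 6·1 − 5·2.66 = 80.7; x* = 6 + 2/3·80.7/1 = 59.8.

x* = 59.8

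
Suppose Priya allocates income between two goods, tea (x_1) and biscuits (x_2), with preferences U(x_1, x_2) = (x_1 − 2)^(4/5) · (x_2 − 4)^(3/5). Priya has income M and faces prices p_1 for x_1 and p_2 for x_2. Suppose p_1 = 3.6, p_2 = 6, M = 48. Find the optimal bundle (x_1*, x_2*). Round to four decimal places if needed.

MRS = (4/3)·(x_2−4)/(x_1−2). Tangency with p_1/p_2 gives x_2−4 = (3/4)·(p_1/p_2)·(x_1−2).
Substituting into the budget: x_1* = 2 + 4/7·(M − 2·p_1 − 4·p_2)/p_1, and x_2* = 4 + 3/7·(…)/p_2.
Discretionary income = 48 − 2·3.6 − 4·6 = 16.8; x_1* = 2 + 4/7·16.8/3.6 = 4.6667; x_2* = 4 + 3/7·16.8/6 = 5.2.

x_1* = 4.6667, x_2* = 5.2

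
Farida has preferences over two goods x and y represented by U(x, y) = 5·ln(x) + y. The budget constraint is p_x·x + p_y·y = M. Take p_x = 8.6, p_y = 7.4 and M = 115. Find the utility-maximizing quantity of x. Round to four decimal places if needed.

x* = 4.3023

Set MRS = p_x/p_y: (5/x)/1 = p_x/p_y.
So x*(p_x,p_y) = 5·p_y/p_x, independent of income; and y* = (M − 5·p_y)/p_y.
At the given prices: x* = 5·7.4/8.6 = 4.3023.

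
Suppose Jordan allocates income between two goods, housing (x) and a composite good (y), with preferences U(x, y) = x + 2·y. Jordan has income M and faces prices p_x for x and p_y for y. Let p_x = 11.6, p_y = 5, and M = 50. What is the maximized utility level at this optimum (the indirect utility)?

y gives more utility per dollar, so spend all income on y: y* = M/p_y, x* = 0.
Numerically: x* = 0, y* = 10.
Utility at the optimum: U(0, 10) = 20.

V = 20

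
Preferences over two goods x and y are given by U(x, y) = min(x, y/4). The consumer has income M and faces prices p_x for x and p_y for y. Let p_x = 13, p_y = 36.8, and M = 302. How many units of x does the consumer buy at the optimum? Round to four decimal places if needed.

x* = 1.8851

With perfect complements, no substitution: consume in ratio x:y = 1:4.
Budget: p_x·x + p_y·4·x = M, so (p_x + 4·p_y)·x = M.
Demand: x*(p_x,p_y,M) = M/(p_x + 4·p_y), y* = 4·M/(p_x + 4·p_y).
Here 13 + 4·36.8 = 160.2, giving x* = 1.8851.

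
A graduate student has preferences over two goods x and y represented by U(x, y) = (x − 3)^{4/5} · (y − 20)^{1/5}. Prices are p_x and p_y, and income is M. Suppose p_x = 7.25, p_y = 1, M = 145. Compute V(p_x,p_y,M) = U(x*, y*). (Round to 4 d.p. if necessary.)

Let x' = x−3, y' = y−20. MRS = 4·y'/x' = p_x/p_y.
After buying the subsistence bundle (3, 20), a share 0.8 of the remaining income goes to x: x* = 3 + 0.8·(M − 3p_x − 20p_y)/p_x.
Discretionary income = 145 − 3·7.25 − 20·1 = 103.25; x* = 3 + 0.8·103.25/7.25 = 14.3931; y* = 20 + 0.2·103.25/1 = 40.65.
Utility at the optimum: U(14.3931, 40.65) = 12.8321.

V = 12.8321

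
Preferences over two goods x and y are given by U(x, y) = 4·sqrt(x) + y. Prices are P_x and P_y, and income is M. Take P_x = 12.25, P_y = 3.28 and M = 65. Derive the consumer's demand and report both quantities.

Solve: √x = 2·P_y/P_x, so x*(P_x,P_y) = (2·P_y/P_x)², and y* = (M − P_x·x*)/P_y.
Plugging in: x* = (2·3.28/12.25)² = 0.2868, y* = 18.7461.

x* = 0.2868, y* = 18.7461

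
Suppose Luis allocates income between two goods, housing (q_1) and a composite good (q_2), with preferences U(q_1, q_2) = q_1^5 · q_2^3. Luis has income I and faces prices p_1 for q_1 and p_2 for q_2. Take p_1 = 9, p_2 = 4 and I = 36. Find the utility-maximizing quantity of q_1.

The MRS is (5/3)·q_2/q_1. Set MRS = p_1/p_2.
So 5·p_2·q_2 = 3·p_1·q_1; combined with the budget, a share 0.625 of income goes to q_1.
Demand: q_1*(p_1,p_2,I) = 0.625·I/p_1 and q_2* = 0.375·I/p_2.
At p_1=9, p_2=4, I=36: q_1* = 0.625·36/9 = 2.5.

q_1* = 2.5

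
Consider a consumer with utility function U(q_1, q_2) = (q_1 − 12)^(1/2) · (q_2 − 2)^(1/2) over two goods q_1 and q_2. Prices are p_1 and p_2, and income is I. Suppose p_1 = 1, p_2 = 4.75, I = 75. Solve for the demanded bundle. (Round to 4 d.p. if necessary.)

Let q_1' = q_1−12, q_2' = q_2−2. MRS = q_2'/q_1' = p_1/p_2.
After buying the subsistence bundle (12, 2), a share 0.5 of the remaining income goes to q_1: q_1* = 12 + 0.5·(I − 12p_1 − 2p_2)/p_1.
Discretionary income = 75 − 12·1 − 2·4.75 = 53.5; q_1* = 12 + 0.5·53.5/1 = 38.75; q_2* = 2 + 0.5·53.5/4.75 = 7.6316.

q_1* = 38.75, q_2* = 7.6316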